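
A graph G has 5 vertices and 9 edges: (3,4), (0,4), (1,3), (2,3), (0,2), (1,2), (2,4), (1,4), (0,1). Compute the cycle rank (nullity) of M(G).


Cycle rank (nullity) = |E| - r(M) = |E| - (|V| - c).
|E| = 9, |V| = 5, c = 1.
Nullity = 9 - (5 - 1) = 9 - 4 = 5.

5


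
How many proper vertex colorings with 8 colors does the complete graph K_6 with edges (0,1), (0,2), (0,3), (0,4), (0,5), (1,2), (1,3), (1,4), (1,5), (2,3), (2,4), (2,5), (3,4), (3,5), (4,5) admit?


P(K_6, k) = k(k-1)(k-2)...(k-5).
P(8) = (8) * (7) * (6) * (5) * (4) * (3) = 20160.

20160


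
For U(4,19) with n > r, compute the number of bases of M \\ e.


Deleting e from U(4,19) gives U(4,18) since n > r.
Bases of U(4,18) = C(18,4) = 18! / (4! * 14!) = 3060.

3060


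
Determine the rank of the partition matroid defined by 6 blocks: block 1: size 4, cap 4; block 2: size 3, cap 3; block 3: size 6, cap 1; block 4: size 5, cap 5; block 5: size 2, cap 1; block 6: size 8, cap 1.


Rank of a partition matroid = sum of min(|Si|, ci) for each block.
= min(4,4) + min(3,3) + min(6,1) + min(5,5) + min(2,1) + min(8,1)
= 4 + 3 + 1 + 5 + 1 + 1
= 15.

15


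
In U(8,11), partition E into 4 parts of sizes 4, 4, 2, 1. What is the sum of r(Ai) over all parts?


r(Ai) = min(|Ai|, 8) for each part.
Sum = min(4,8) + min(4,8) + min(2,8) + min(1,8)
    = 4 + 4 + 2 + 1
    = 11.

11


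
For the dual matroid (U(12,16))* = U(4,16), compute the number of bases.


The dual of U(r,n) is U(n-r, n) = U(4,16).
Bases of U(4,16) are all (4)-element subsets.
|B(M*)| = (16 choose 4) = 1820.

1820


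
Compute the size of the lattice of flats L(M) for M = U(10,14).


Flats of U(10,14): every subset of size < 10 is a flat, plus E itself.
Count = (14 choose 0) + (14 choose 1) + (14 choose 2) + (14 choose 3) + (14 choose 4) + (14 choose 5) + (14 choose 6) + (14 choose 7) + (14 choose 8) + (14 choose 9) + 1
     = 1 + 14 + 91 + 364 + 1001 + 2002 + 3003 + 3432 + 3003 + 2002 + 1
     = 14914.

14914


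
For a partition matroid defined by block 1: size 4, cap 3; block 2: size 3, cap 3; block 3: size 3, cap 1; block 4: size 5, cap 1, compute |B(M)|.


A basis picks exactly ci elements from block i.
Number of bases = product of C(|Si|, ci).
= C(4,3) * C(3,3) * C(3,1) * C(5,1)
= 4 * 1 * 3 * 5
= 60.

60


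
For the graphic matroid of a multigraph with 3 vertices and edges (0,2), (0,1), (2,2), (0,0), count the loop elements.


In a graphic matroid, a loop is a self-loop edge (u,u) with rank 0.
Examining all 4 edges for self-loops...
Self-loops found: (2,2), (0,0)
Number of loops = 2.

2


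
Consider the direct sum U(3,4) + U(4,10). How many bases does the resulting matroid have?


Bases of a direct sum M1 + M2: |B| = |B(M1)| * |B(M2)|.
|B(U(3,4))| = C(4,3) = 4.
|B(U(4,10))| = C(10,4) = 210.
Total bases = 4 * 210 = 840.

840


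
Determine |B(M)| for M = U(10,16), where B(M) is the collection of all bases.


Bases of U(10,16) are all 10-element subsets of the 16-element ground set.
Number of bases = C(16,10).
C(16,10) = 8008.

8008


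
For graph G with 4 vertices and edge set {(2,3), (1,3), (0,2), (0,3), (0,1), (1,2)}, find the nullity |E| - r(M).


Cycle rank (nullity) = |E| - r(M) = |E| - (|V| - c).
|E| = 6, |V| = 4, c = 1.
Nullity = 6 - (4 - 1) = 6 - 3 = 3.

3


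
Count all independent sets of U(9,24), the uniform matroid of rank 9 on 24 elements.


Independent sets of U(9,24) are all subsets of size <= 9.
Count = C(24,0) + C(24,1) + C(24,2) + C(24,3) + C(24,4) + C(24,5) + C(24,6) + C(24,7) + C(24,8) + C(24,9)
     = 1 + 24 + 276 + 2024 + 10626 + 42504 + 134596 + 346104 + 735471 + 1307504
     = 2579130.

2579130


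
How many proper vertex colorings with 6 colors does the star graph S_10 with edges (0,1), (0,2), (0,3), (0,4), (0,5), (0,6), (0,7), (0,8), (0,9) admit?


P(tree, k) = k * (k-1)^(9) for any tree on 10 vertices.
P(6) = 6 * 5^9 = 6 * 1953125 = 11718750.

11718750


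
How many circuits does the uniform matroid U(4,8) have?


In U(4,8), circuits are the (5)-element subsets.
Any set of 5 elements is dependent, and removing any one element gives
an independent set of size 4, so it is a minimal dependent set.
Number of circuits = (8 choose 5) = 56.

56


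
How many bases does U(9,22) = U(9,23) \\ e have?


Deleting e from U(9,23) gives U(9,22) since n > r.
Bases of U(9,22) = C(22,9) = 22! / (9! * 13!) = 497420.

497420


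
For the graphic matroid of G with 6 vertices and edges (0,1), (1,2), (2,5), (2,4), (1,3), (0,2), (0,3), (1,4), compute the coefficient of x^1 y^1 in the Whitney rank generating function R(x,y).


R(x,y) = sum over A in 2^E of x^(r(E)-r(A)) * y^(|A|-r(A)).
G has 6 vertices, 8 edges. r(E) = 5.
Enumerate all 2^8 = 256 subsets.
Count subsets with r(E)-r(A)=1 and |A|-r(A)=1: 33.

33


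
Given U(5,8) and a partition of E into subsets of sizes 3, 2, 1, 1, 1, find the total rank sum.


r(Ai) = min(|Ai|, 5) for each part.
Sum = min(3,5) + min(2,5) + min(1,5) + min(1,5) + min(1,5)
    = 3 + 2 + 1 + 1 + 1
    = 8.

8


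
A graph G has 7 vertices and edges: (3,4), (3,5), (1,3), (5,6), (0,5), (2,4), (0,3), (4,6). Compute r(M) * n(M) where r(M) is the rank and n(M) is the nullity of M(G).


r(M) = |V| - c = 7 - 1 = 6.
nullity = |E| - r(M) = 8 - 6 = 2.
Product = 6 * 2 = 12.

12


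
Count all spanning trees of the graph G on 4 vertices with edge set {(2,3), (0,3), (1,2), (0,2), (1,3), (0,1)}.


By Kirchhoff's matrix tree theorem, the number of spanning trees equals
the determinant of any cofactor of the Laplacian matrix L.
G has 4 vertices and 6 edges.
Computing the (3 x 3) cofactor determinant gives 16.

16


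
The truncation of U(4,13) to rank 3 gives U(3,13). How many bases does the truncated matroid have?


Truncating U(4,13) to rank 3 gives U(3,13).
Bases of U(3,13) are all 3-element subsets of 13 elements.
Number of bases = (13 choose 3) = 286.

286


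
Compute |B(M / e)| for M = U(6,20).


Contracting e from U(6,20) gives U(5,19).
Bases of U(5,19) = C(19,5) = 19! / (5! * 14!) = 11628.

11628


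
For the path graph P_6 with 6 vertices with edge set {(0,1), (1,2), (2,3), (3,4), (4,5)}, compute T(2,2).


A path on 6 vertices is a tree with 5 edges.
T(x,y) = x^(5) for any tree.
T(2,2) = 2^5 = 32.

32


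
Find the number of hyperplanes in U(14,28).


Hyperplanes of U(14,28) are flats of rank 13.
In a uniform matroid, these are exactly the (13)-element subsets.
Count = C(28,13) = 28! / (13! * 15!) = 37442160.

37442160


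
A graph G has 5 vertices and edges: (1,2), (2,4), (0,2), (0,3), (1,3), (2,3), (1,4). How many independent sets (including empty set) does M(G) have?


An independent set in a graphic matroid is an acyclic edge subset.
G has 5 vertices and 7 edges.
Enumerate all 2^7 = 128 subsets, checking for acyclicity.
Total independent sets = 82.

82


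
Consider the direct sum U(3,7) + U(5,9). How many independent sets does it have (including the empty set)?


For a direct sum, |I(M1+M2)| = |I(M1)| * |I(M2)|.
|I(U(3,7))| = sum C(7,k) for k=0..3 = 64.
|I(U(5,9))| = sum C(9,k) for k=0..5 = 382.
Total = 64 * 382 = 24448.

24448


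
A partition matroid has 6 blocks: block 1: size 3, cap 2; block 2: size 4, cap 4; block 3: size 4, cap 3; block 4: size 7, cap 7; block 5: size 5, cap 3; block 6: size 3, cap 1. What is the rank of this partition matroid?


Rank of a partition matroid = sum of min(|Si|, ci) for each block.
= min(3,2) + min(4,4) + min(4,3) + min(7,7) + min(5,3) + min(3,1)
= 2 + 4 + 3 + 7 + 3 + 1
= 20.

20


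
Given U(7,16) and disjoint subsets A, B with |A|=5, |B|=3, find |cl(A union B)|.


|A union B| = 5 + 3 = 8 (disjoint).
In U(7,16), cl(S) = S if |S| < 7, else cl(S) = E.
Since 8 >= 7, cl(A union B) = E.
|cl(A union B)| = 16.

16


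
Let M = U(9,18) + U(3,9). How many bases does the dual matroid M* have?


(M1+M2)* = M1* + M2*.
M1* = U(9,18), bases: C(18,9) = 48620.
M2* = U(6,9), bases: C(9,6) = 84.
|B(M*)| = 48620 * 84 = 4084080.

4084080


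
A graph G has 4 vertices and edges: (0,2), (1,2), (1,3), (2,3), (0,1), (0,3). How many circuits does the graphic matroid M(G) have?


A circuit in a graphic matroid = edge set of a simple cycle.
G has 4 vertices and 6 edges.
Enumerating all minimal edge subsets forming cycles...
Total circuits found: 7.

7


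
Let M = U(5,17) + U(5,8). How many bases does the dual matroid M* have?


(M1+M2)* = M1* + M2*.
M1* = U(12,17), bases: C(17,12) = 6188.
M2* = U(3,8), bases: C(8,3) = 56.
|B(M*)| = 6188 * 56 = 346528.

346528


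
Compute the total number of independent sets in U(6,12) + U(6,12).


For a direct sum, |I(M1+M2)| = |I(M1)| * |I(M2)|.
|I(U(6,12))| = sum C(12,k) for k=0..6 = 2510.
|I(U(6,12))| = sum C(12,k) for k=0..6 = 2510.
Total = 2510 * 2510 = 6300100.

6300100


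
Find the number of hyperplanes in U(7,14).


Hyperplanes of U(7,14) are flats of rank 6.
In a uniform matroid, these are exactly the (6)-element subsets.
Count = C(14,6) = 3003.

3003


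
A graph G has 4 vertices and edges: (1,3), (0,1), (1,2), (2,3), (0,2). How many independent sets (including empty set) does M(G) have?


An independent set in a graphic matroid is an acyclic edge subset.
G has 4 vertices and 5 edges.
Enumerate all 2^5 = 32 subsets, checking for acyclicity.
Total independent sets = 24.

24


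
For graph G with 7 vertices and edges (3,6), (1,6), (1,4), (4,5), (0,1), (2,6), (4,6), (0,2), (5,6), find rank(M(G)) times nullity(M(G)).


r(M) = |V| - c = 7 - 1 = 6.
nullity = |E| - r(M) = 9 - 6 = 3.
Product = 6 * 3 = 18.

18


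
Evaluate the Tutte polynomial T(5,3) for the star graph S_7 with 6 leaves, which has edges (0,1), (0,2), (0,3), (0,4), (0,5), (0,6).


A star on 7 vertices is a tree with 6 edges.
T(x,y) = x^(6) for any tree.
T(5,3) = 5^6 = 15625.

15625


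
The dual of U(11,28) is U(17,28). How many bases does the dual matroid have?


The dual of U(r,n) is U(n-r, n) = U(17,28).
Bases of U(17,28) are all (17)-element subsets.
|B(M*)| = C(28,17) = 21474180.

21474180


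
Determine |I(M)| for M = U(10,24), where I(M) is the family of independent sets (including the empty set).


Independent sets of U(10,24) are all subsets of size <= 10.
Count = (24 choose 0) + (24 choose 1) + (24 choose 2) + (24 choose 3) + (24 choose 4) + (24 choose 5) + (24 choose 6) + (24 choose 7) + (24 choose 8) + (24 choose 9) + (24 choose 10)
     = 1 + 24 + 276 + 2024 + 10626 + 42504 + 134596 + 346104 + 735471 + 1307504 + 1961256
     = 4540386.

4540386


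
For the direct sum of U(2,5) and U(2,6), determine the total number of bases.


Bases of a direct sum M1 + M2: |B| = |B(M1)| * |B(M2)|.
|B(U(2,5))| = C(5,2) = 10.
|B(U(2,6))| = C(6,2) = 15.
Total bases = 10 * 15 = 150.

150


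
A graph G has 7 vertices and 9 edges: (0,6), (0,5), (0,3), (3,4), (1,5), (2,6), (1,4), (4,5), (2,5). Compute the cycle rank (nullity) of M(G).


Cycle rank (nullity) = |E| - r(M) = |E| - (|V| - c).
|E| = 9, |V| = 7, c = 1.
Nullity = 9 - (7 - 1) = 9 - 6 = 3.

3


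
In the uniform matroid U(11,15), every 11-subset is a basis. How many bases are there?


Bases of U(11,15) are all 11-element subsets of the 15-element ground set.
Number of bases = C(15,11).
C(15,11) = 1365.

1365


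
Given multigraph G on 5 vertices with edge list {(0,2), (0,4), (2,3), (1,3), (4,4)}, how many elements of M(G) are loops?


In a graphic matroid, a loop is a self-loop edge (u,u) with rank 0.
Examining all 5 edges for self-loops...
Self-loops found: (4,4)
Number of loops = 1.

1


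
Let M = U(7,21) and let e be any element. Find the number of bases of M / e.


Contracting e from U(7,21) gives U(6,20).
Bases of U(6,20) = (20 choose 6) = 38760.

38760


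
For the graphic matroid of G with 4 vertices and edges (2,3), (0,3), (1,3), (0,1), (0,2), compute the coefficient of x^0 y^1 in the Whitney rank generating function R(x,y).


R(x,y) = sum over A in 2^E of x^(r(E)-r(A)) * y^(|A|-r(A)).
G has 4 vertices, 5 edges. r(E) = 3.
Enumerate all 2^5 = 32 subsets.
Count subsets with r(E)-r(A)=0 and |A|-r(A)=1: 5.

5


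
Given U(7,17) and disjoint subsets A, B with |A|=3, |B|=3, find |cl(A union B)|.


|A union B| = 3 + 3 = 6 (disjoint).
In U(7,17), cl(S) = S if |S| < 7, else cl(S) = E.
Since 6 < 7, cl(A union B) = A union B.
|cl(A union B)| = 6.

6


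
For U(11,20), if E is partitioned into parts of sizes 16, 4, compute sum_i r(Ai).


r(Ai) = min(|Ai|, 11) for each part.
Sum = min(16,11) + min(4,11)
    = 11 + 4
    = 15.

15


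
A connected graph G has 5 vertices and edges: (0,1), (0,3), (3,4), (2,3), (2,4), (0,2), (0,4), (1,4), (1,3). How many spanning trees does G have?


By Kirchhoff's matrix tree theorem, the number of spanning trees equals
the determinant of any cofactor of the Laplacian matrix L.
G has 5 vertices and 9 edges.
Computing the (4 x 4) cofactor determinant gives 75.

75


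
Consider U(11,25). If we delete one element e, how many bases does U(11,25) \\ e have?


Deleting e from U(11,25) gives U(11,24) since n > r.
Bases of U(11,24) = (24 choose 11) = 2496144.

2496144


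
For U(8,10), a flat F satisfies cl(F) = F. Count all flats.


Flats of U(8,10): every subset of size < 8 is a flat, plus E itself.
Count = (10 choose 0) + (10 choose 1) + (10 choose 2) + (10 choose 3) + (10 choose 4) + (10 choose 5) + (10 choose 6) + (10 choose 7) + 1
     = 1 + 10 + 45 + 120 + 210 + 252 + 210 + 120 + 1
     = 969.

969


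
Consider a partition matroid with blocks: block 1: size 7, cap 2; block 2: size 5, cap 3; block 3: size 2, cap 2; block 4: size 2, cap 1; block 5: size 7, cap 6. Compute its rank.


Rank of a partition matroid = sum of min(|Si|, ci) for each block.
= min(7,2) + min(5,3) + min(2,2) + min(2,1) + min(7,6)
= 2 + 3 + 2 + 1 + 6
= 14.

14


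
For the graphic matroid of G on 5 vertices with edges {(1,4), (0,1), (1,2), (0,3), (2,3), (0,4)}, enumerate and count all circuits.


A circuit in a graphic matroid = edge set of a simple cycle.
G has 5 vertices and 6 edges.
Enumerating all minimal edge subsets forming cycles...
Total circuits found: 3.

3


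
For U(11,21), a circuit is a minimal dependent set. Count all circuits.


In U(11,21), circuits are the (12)-element subsets.
Any set of 12 elements is dependent, and removing any one element gives
an independent set of size 11, so it is a minimal dependent set.
Number of circuits = C(21,12) = 21! / (12! * 9!) = 293930.

293930


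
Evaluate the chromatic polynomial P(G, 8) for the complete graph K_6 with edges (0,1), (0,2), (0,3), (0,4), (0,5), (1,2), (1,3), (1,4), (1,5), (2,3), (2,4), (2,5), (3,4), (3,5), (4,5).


P(K_6, k) = k(k-1)(k-2)...(k-5).
P(8) = (8) * (7) * (6) * (5) * (4) * (3) = 20160.

20160


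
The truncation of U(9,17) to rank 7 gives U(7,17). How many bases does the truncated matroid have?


Truncating U(9,17) to rank 7 gives U(7,17).
Bases of U(7,17) are all 7-element subsets of 17 elements.
Number of bases = (17 choose 7) = 19448.

19448


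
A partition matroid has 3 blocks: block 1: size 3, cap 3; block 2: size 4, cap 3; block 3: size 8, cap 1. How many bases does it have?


A basis picks exactly ci elements from block i.
Number of bases = product of C(|Si|, ci).
= C(3,3) * C(4,3) * C(8,1)
= 1 * 4 * 8
= 32.

32


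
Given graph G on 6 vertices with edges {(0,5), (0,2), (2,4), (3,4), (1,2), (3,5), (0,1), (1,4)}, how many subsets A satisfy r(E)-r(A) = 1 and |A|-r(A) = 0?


R(x,y) = sum over A in 2^E of x^(r(E)-r(A)) * y^(|A|-r(A)).
G has 6 vertices, 8 edges. r(E) = 5.
Enumerate all 2^8 = 256 subsets.
Count subsets with r(E)-r(A)=1 and |A|-r(A)=0: 59.

59


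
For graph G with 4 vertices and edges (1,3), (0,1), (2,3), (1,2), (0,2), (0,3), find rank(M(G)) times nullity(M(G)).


r(M) = |V| - c = 4 - 1 = 3.
nullity = |E| - r(M) = 6 - 3 = 3.
Product = 3 * 3 = 9.

9


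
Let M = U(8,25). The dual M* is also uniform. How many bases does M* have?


The dual of U(r,n) is U(n-r, n) = U(17,25).
Bases of U(17,25) are all (17)-element subsets.
|B(M*)| = C(25,17) = 25! / (17! * 8!) = 1081575.

1081575


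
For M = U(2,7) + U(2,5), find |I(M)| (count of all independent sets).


For a direct sum, |I(M1+M2)| = |I(M1)| * |I(M2)|.
|I(U(2,7))| = sum C(7,k) for k=0..2 = 29.
|I(U(2,5))| = sum C(5,k) for k=0..2 = 16.
Total = 29 * 16 = 464.

464


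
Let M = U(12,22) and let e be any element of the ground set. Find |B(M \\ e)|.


Deleting e from U(12,22) gives U(12,21) since n > r.
Bases of U(12,21) = (21 choose 12) = 293930.

293930


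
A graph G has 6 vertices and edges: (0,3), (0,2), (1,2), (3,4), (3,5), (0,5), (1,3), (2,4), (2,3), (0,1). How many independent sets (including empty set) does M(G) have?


An independent set in a graphic matroid is an acyclic edge subset.
G has 6 vertices and 10 edges.
Enumerate all 2^10 = 1024 subsets, checking for acyclicity.
Total independent sets = 430.

430


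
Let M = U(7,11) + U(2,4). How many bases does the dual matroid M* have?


(M1+M2)* = M1* + M2*.
M1* = U(4,11), bases: C(11,4) = 330.
M2* = U(2,4), bases: C(4,2) = 6.
|B(M*)| = 330 * 6 = 1980.

1980


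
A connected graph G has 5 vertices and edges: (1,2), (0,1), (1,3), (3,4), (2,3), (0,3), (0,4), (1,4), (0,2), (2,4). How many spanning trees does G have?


By Kirchhoff's matrix tree theorem, the number of spanning trees equals
the determinant of any cofactor of the Laplacian matrix L.
G has 5 vertices and 10 edges.
Computing the (4 x 4) cofactor determinant gives 125.

125


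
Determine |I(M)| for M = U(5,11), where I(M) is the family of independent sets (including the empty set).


Independent sets of U(5,11) are all subsets of size <= 5.
Count = C(11,0) + C(11,1) + C(11,2) + C(11,3) + C(11,4) + C(11,5)
     = 1 + 11 + 55 + 165 + 330 + 462
     = 1024.

1024


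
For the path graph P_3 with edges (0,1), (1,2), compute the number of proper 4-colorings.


P(P_3, k) = k * (k-1)^(2).
P(4) = 4 * 3^2 = 4 * 9 = 36.

36


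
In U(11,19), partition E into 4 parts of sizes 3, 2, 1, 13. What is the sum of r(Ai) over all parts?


r(Ai) = min(|Ai|, 11) for each part.
Sum = min(3,11) + min(2,11) + min(1,11) + min(13,11)
    = 3 + 2 + 1 + 11
    = 17.

17


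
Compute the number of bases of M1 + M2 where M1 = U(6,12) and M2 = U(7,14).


Bases of a direct sum M1 + M2: |B| = |B(M1)| * |B(M2)|.
|B(U(6,12))| = C(12,6) = 924.
|B(U(7,14))| = C(14,7) = 3432.
Total bases = 924 * 3432 = 3171168.

3171168


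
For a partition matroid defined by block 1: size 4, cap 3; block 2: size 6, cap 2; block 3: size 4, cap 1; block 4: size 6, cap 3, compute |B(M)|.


A basis picks exactly ci elements from block i.
Number of bases = product of C(|Si|, ci).
= C(4,3) * C(6,2) * C(4,1) * C(6,3)
= 4 * 15 * 4 * 20
= 4800.

4800


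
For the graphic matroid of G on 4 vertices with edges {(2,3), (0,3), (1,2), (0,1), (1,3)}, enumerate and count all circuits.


A circuit in a graphic matroid = edge set of a simple cycle.
G has 4 vertices and 5 edges.
Enumerating all minimal edge subsets forming cycles...
Total circuits found: 3.

3


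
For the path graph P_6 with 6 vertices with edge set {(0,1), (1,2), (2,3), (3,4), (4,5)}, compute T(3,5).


A path on 6 vertices is a tree with 5 edges.
T(x,y) = x^(5) for any tree.
T(3,5) = 3^5 = 243.

243


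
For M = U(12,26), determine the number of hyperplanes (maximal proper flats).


Hyperplanes of U(12,26) are flats of rank 11.
In a uniform matroid, these are exactly the (11)-element subsets.
Count = C(26,11) = 26! / (11! * 15!) = 7726160.

7726160


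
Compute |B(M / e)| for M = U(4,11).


Contracting e from U(4,11) gives U(3,10).
Bases of U(3,10) = C(10,3) = (10 * 9 * 8) / (1 * 2 * 3) = 120.

120


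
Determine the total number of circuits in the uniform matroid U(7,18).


In U(7,18), circuits are the (8)-element subsets.
Any set of 8 elements is dependent, and removing any one element gives
an independent set of size 7, so it is a minimal dependent set.
Number of circuits = C(18,8) = 18! / (8! * 10!) = 43758.

43758


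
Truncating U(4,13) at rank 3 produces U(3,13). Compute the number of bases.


Truncating U(4,13) to rank 3 gives U(3,13).
Bases of U(3,13) are all 3-element subsets of 13 elements.
Number of bases = C(13,3) = (13 * 12 * 11) / (1 * 2 * 3) = 286.

286


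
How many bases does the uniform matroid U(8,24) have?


Bases of U(8,24) are all 8-element subsets of the 24-element ground set.
Number of bases = C(24,8).
(24 choose 8) = 735471.

735471


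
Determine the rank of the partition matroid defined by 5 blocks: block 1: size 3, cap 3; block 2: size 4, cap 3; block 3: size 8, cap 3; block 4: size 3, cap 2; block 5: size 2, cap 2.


Rank of a partition matroid = sum of min(|Si|, ci) for each block.
= min(3,3) + min(4,3) + min(8,3) + min(3,2) + min(2,2)
= 3 + 3 + 3 + 2 + 2
= 13.

13


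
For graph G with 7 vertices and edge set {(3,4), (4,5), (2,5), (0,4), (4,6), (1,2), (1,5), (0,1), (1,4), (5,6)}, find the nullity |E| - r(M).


Cycle rank (nullity) = |E| - r(M) = |E| - (|V| - c).
|E| = 10, |V| = 7, c = 1.
Nullity = 10 - (7 - 1) = 10 - 6 = 4.

4


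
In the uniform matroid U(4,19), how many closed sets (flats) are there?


Flats of U(4,19): every subset of size < 4 is a flat, plus E itself.
Count = (19 choose 0) + (19 choose 1) + (19 choose 2) + (19 choose 3) + 1
     = 1 + 19 + 171 + 969 + 1
     = 1161.

1161


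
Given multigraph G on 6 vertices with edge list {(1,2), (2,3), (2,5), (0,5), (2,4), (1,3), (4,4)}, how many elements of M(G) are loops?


In a graphic matroid, a loop is a self-loop edge (u,u) with rank 0.
Examining all 7 edges for self-loops...
Self-loops found: (4,4)
Number of loops = 1.

1


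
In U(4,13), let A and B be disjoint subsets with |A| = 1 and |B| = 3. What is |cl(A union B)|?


|A union B| = 1 + 3 = 4 (disjoint).
In U(4,13), cl(S) = S if |S| < 4, else cl(S) = E.
Since 4 >= 4, cl(A union B) = E.
|cl(A union B)| = 13.

13


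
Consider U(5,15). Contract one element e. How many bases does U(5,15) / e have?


Contracting e from U(5,15) gives U(4,14).
Bases of U(4,14) = C(14,4) = (14 * 13 * 12 * 11) / (1 * 2 * 3 * 4) = 1001.

1001


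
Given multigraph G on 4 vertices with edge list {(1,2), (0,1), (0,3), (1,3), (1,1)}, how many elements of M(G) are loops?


In a graphic matroid, a loop is a self-loop edge (u,u) with rank 0.
Examining all 5 edges for self-loops...
Self-loops found: (1,1)
Number of loops = 1.

1


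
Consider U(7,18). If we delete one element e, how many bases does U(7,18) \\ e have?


Deleting e from U(7,18) gives U(7,17) since n > r.
Bases of U(7,17) = C(17,7) = 19448.

19448


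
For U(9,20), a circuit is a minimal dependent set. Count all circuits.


In U(9,20), circuits are the (10)-element subsets.
Any set of 10 elements is dependent, and removing any one element gives
an independent set of size 9, so it is a minimal dependent set.
Number of circuits = C(20,10) = 20! / (10! * 10!) = 184756.

184756


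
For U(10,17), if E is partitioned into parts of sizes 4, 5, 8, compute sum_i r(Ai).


r(Ai) = min(|Ai|, 10) for each part.
Sum = min(4,10) + min(5,10) + min(8,10)
    = 4 + 5 + 8
    = 17.

17


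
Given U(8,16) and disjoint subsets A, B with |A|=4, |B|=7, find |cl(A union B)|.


|A union B| = 4 + 7 = 11 (disjoint).
In U(8,16), cl(S) = S if |S| < 8, else cl(S) = E.
Since 11 >= 8, cl(A union B) = E.
|cl(A union B)| = 16.

16


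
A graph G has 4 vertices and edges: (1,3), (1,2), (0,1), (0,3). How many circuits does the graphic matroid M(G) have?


A circuit in a graphic matroid = edge set of a simple cycle.
G has 4 vertices and 4 edges.
Enumerating all minimal edge subsets forming cycles...
Total circuits found: 1.

1


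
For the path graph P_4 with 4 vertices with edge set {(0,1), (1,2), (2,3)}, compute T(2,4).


A path on 4 vertices is a tree with 3 edges.
T(x,y) = x^(3) for any tree.
T(2,4) = 2^3 = 8.

8


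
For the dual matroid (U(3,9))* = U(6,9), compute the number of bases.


The dual of U(r,n) is U(n-r, n) = U(6,9).
Bases of U(6,9) are all (6)-element subsets.
|B(M*)| = C(9,6) = 9! / (6! * 3!) = 84.

84


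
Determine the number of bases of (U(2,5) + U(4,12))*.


(M1+M2)* = M1* + M2*.
M1* = U(3,5), bases: C(5,3) = 10.
M2* = U(8,12), bases: C(12,8) = 495.
|B(M*)| = 10 * 495 = 4950.

4950


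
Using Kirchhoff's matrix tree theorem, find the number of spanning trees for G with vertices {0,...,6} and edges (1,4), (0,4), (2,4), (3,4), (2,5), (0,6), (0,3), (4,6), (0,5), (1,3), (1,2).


By Kirchhoff's matrix tree theorem, the number of spanning trees equals
the determinant of any cofactor of the Laplacian matrix L.
G has 7 vertices and 11 edges.
Computing the (6 x 6) cofactor determinant gives 166.

166


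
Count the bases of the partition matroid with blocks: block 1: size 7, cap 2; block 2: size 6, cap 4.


A basis picks exactly ci elements from block i.
Number of bases = product of C(|Si|, ci).
= C(7,2) * C(6,4)
= 21 * 15
= 315.

315


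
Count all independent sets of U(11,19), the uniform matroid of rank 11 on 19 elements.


Independent sets of U(11,19) are all subsets of size <= 11.
Count = (19 choose 0) + (19 choose 1) + (19 choose 2) + (19 choose 3) + (19 choose 4) + (19 choose 5) + (19 choose 6) + (19 choose 7) + (19 choose 8) + (19 choose 9) + (19 choose 10) + (19 choose 11)
     = 1 + 19 + 171 + 969 + 3876 + 11628 + 27132 + 50388 + 75582 + 92378 + 92378 + 75582
     = 430104.

430104


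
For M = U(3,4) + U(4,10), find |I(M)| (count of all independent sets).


For a direct sum, |I(M1+M2)| = |I(M1)| * |I(M2)|.
|I(U(3,4))| = sum C(4,k) for k=0..3 = 15.
|I(U(4,10))| = sum C(10,k) for k=0..4 = 386.
Total = 15 * 386 = 5790.

5790


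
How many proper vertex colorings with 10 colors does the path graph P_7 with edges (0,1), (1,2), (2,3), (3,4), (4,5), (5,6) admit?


P(P_7, k) = k * (k-1)^(6).
P(10) = 10 * 9^6 = 10 * 531441 = 5314410.

5314410


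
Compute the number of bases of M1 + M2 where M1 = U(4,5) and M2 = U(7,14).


Bases of a direct sum M1 + M2: |B| = |B(M1)| * |B(M2)|.
|B(U(4,5))| = C(5,4) = 5.
|B(U(7,14))| = C(14,7) = 3432.
Total bases = 5 * 3432 = 17160.

17160


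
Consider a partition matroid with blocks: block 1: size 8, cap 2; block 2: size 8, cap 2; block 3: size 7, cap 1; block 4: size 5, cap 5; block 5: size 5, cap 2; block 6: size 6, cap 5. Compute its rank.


Rank of a partition matroid = sum of min(|Si|, ci) for each block.
= min(8,2) + min(8,2) + min(7,1) + min(5,5) + min(5,2) + min(6,5)
= 2 + 2 + 1 + 5 + 2 + 5
= 17.

17


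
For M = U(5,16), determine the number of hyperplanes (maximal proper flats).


Hyperplanes of U(5,16) are flats of rank 4.
In a uniform matroid, these are exactly the (4)-element subsets.
Count = (16 choose 4) = 1820.

1820


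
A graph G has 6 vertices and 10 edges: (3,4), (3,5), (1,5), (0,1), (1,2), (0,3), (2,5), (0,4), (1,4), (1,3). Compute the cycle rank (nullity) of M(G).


Cycle rank (nullity) = |E| - r(M) = |E| - (|V| - c).
|E| = 10, |V| = 6, c = 1.
Nullity = 10 - (6 - 1) = 10 - 5 = 5.

5


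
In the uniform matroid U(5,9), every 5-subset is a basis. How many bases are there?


Bases of U(5,9) are all 5-element subsets of the 9-element ground set.
Number of bases = C(9,5).
C(9,5) = 126.

126


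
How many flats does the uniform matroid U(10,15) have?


Flats of U(10,15): every subset of size < 10 is a flat, plus E itself.
Count = C(15,0) + C(15,1) + C(15,2) + C(15,3) + C(15,4) + C(15,5) + C(15,6) + C(15,7) + C(15,8) + C(15,9) + 1
     = 1 + 15 + 105 + 455 + 1365 + 3003 + 5005 + 6435 + 6435 + 5005 + 1
     = 27825.

27825


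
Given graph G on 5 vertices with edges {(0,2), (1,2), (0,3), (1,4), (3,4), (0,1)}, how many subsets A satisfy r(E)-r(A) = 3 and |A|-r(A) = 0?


R(x,y) = sum over A in 2^E of x^(r(E)-r(A)) * y^(|A|-r(A)).
G has 5 vertices, 6 edges. r(E) = 4.
Enumerate all 2^6 = 64 subsets.
Count subsets with r(E)-r(A)=3 and |A|-r(A)=0: 6.

6


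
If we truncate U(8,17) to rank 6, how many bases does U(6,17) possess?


Truncating U(8,17) to rank 6 gives U(6,17).
Bases of U(6,17) are all 6-element subsets of 17 elements.
Number of bases = C(17,6) = 17! / (6! * 11!) = 12376.

12376


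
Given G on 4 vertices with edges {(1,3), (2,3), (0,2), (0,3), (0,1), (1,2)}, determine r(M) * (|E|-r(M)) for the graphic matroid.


r(M) = |V| - c = 4 - 1 = 3.
nullity = |E| - r(M) = 6 - 3 = 3.
Product = 3 * 3 = 9.

9


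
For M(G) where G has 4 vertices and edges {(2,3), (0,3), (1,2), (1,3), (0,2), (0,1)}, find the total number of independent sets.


An independent set in a graphic matroid is an acyclic edge subset.
G has 4 vertices and 6 edges.
Enumerate all 2^6 = 64 subsets, checking for acyclicity.
Total independent sets = 38.

38


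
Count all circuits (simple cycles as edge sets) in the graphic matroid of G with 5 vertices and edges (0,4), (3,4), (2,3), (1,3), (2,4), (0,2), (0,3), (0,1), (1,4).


A circuit in a graphic matroid = edge set of a simple cycle.
G has 5 vertices and 9 edges.
Enumerating all minimal edge subsets forming cycles...
Total circuits found: 22.

22


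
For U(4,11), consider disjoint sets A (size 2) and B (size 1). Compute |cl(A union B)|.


|A union B| = 2 + 1 = 3 (disjoint).
In U(4,11), cl(S) = S if |S| < 4, else cl(S) = E.
Since 3 < 4, cl(A union B) = A union B.
|cl(A union B)| = 3.

3


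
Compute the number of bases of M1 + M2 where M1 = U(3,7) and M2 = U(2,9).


Bases of a direct sum M1 + M2: |B| = |B(M1)| * |B(M2)|.
|B(U(3,7))| = C(7,3) = 35.
|B(U(2,9))| = C(9,2) = 36.
Total bases = 35 * 36 = 1260.

1260


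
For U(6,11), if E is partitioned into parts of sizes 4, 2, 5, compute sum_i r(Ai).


r(Ai) = min(|Ai|, 6) for each part.
Sum = min(4,6) + min(2,6) + min(5,6)
    = 4 + 2 + 5
    = 11.

11


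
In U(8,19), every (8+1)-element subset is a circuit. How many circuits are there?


In U(8,19), circuits are the (9)-element subsets.
Any set of 9 elements is dependent, and removing any one element gives
an independent set of size 8, so it is a minimal dependent set.
Number of circuits = C(19,9) = 92378.

92378


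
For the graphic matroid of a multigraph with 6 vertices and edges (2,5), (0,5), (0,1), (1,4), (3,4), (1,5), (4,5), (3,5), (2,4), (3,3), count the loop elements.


In a graphic matroid, a loop is a self-loop edge (u,u) with rank 0.
Examining all 10 edges for self-loops...
Self-loops found: (3,3)
Number of loops = 1.

1


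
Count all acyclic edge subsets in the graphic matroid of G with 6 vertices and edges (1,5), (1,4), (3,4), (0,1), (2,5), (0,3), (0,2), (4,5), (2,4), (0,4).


An independent set in a graphic matroid is an acyclic edge subset.
G has 6 vertices and 10 edges.
Enumerate all 2^10 = 1024 subsets, checking for acyclicity.
Total independent sets = 450.

450


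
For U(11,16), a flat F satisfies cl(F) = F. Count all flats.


Flats of U(11,16): every subset of size < 11 is a flat, plus E itself.
Count = C(16,0) + C(16,1) + C(16,2) + C(16,3) + C(16,4) + C(16,5) + C(16,6) + C(16,7) + C(16,8) + C(16,9) + C(16,10) + 1
     = 1 + 16 + 120 + 560 + 1820 + 4368 + 8008 + 11440 + 12870 + 11440 + 8008 + 1
     = 58652.

58652


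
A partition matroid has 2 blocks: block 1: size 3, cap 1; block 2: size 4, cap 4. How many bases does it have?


A basis picks exactly ci elements from block i.
Number of bases = product of C(|Si|, ci).
= C(3,1) * C(4,4)
= 3 * 1
= 3.

3


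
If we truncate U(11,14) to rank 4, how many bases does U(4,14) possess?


Truncating U(11,14) to rank 4 gives U(4,14).
Bases of U(4,14) are all 4-element subsets of 14 elements.
Number of bases = (14 choose 4) = 1001.

1001


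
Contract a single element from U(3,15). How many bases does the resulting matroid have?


Contracting e from U(3,15) gives U(2,14).
Bases of U(2,14) = (14 choose 2) = 91.

91


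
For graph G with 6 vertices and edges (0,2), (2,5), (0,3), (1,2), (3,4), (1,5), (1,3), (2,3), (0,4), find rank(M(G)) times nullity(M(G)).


r(M) = |V| - c = 6 - 1 = 5.
nullity = |E| - r(M) = 9 - 5 = 4.
Product = 5 * 4 = 20.

20


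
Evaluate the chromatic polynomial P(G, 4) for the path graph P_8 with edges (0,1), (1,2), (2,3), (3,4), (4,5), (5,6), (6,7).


P(P_8, k) = k * (k-1)^(7).
P(4) = 4 * 3^7 = 4 * 2187 = 8748.

8748


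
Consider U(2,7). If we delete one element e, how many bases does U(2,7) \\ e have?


Deleting e from U(2,7) gives U(2,6) since n > r.
Bases of U(2,6) = C(6,2) = (6 * 5) / (1 * 2) = 15.

15


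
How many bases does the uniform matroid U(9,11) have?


Bases of U(9,11) are all 9-element subsets of the 11-element ground set.
Number of bases = C(11,9).
C(11,9) = 55.

55


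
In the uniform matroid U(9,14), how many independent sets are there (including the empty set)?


Independent sets of U(9,14) are all subsets of size <= 9.
Count = C(14,0) + C(14,1) + C(14,2) + C(14,3) + C(14,4) + C(14,5) + C(14,6) + C(14,7) + C(14,8) + C(14,9)
     = 1 + 14 + 91 + 364 + 1001 + 2002 + 3003 + 3432 + 3003 + 2002
     = 14913.

14913


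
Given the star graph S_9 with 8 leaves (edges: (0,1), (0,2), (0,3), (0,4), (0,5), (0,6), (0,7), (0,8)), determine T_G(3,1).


A star on 9 vertices is a tree with 8 edges.
T(x,y) = x^(8) for any tree.
T(3,1) = 3^8 = 6561.

6561


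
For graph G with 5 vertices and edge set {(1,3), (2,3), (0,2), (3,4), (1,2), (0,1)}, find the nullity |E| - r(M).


Cycle rank (nullity) = |E| - r(M) = |E| - (|V| - c).
|E| = 6, |V| = 5, c = 1.
Nullity = 6 - (5 - 1) = 6 - 4 = 2.

2


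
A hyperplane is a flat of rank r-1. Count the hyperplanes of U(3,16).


Hyperplanes of U(3,16) are flats of rank 2.
In a uniform matroid, these are exactly the (2)-element subsets.
Count = C(16,2) = (16 * 15) / (1 * 2) = 120.

120


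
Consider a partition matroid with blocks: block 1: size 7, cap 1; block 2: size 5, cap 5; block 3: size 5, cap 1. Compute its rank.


Rank of a partition matroid = sum of min(|Si|, ci) for each block.
= min(7,1) + min(5,5) + min(5,1)
= 1 + 5 + 1
= 7.

7


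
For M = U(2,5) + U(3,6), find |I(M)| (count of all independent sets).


For a direct sum, |I(M1+M2)| = |I(M1)| * |I(M2)|.
|I(U(2,5))| = sum C(5,k) for k=0..2 = 16.
|I(U(3,6))| = sum C(6,k) for k=0..3 = 42.
Total = 16 * 42 = 672.

672


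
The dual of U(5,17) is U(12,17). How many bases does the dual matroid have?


The dual of U(r,n) is U(n-r, n) = U(12,17).
Bases of U(12,17) are all (12)-element subsets.
|B(M*)| = C(17,12) = 6188.

6188


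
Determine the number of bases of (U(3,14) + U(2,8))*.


(M1+M2)* = M1* + M2*.
M1* = U(11,14), bases: C(14,11) = 364.
M2* = U(6,8), bases: C(8,6) = 28.
|B(M*)| = 364 * 28 = 10192.

10192


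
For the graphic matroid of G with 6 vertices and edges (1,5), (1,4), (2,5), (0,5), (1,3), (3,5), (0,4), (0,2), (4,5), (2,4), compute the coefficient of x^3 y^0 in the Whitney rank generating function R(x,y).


R(x,y) = sum over A in 2^E of x^(r(E)-r(A)) * y^(|A|-r(A)).
G has 6 vertices, 10 edges. r(E) = 5.
Enumerate all 2^10 = 1024 subsets.
Count subsets with r(E)-r(A)=3 and |A|-r(A)=0: 45.

45


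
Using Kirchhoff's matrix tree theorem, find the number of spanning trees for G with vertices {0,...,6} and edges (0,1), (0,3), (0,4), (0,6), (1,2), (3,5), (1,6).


By Kirchhoff's matrix tree theorem, the number of spanning trees equals
the determinant of any cofactor of the Laplacian matrix L.
G has 7 vertices and 7 edges.
Computing the (6 x 6) cofactor determinant gives 3.

3


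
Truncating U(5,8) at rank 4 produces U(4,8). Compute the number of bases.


Truncating U(5,8) to rank 4 gives U(4,8).
Bases of U(4,8) are all 4-element subsets of 8 elements.
Number of bases = C(8,4) = (8 * 7 * 6 * 5) / (1 * 2 * 3 * 4) = 70.

70


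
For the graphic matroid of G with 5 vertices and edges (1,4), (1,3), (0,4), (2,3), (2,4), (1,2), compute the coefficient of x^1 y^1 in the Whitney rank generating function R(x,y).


R(x,y) = sum over A in 2^E of x^(r(E)-r(A)) * y^(|A|-r(A)).
G has 5 vertices, 6 edges. r(E) = 4.
Enumerate all 2^6 = 64 subsets.
Count subsets with r(E)-r(A)=1 and |A|-r(A)=1: 7.

7


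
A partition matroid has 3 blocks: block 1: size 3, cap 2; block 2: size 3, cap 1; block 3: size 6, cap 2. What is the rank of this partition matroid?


Rank of a partition matroid = sum of min(|Si|, ci) for each block.
= min(3,2) + min(3,1) + min(6,2)
= 2 + 1 + 2
= 5.

5


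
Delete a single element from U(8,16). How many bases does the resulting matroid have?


Deleting e from U(8,16) gives U(8,15) since n > r.
Bases of U(8,15) = C(15,8) = 6435.

6435


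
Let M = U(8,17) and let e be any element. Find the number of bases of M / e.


Contracting e from U(8,17) gives U(7,16).
Bases of U(7,16) = C(16,7) = 11440.

11440


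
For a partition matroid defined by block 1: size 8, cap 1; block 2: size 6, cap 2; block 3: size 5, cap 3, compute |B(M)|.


A basis picks exactly ci elements from block i.
Number of bases = product of C(|Si|, ci).
= C(8,1) * C(6,2) * C(5,3)
= 8 * 15 * 10
= 1200.

1200


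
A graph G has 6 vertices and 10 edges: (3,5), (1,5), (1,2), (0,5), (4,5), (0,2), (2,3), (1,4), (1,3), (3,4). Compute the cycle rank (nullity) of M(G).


Cycle rank (nullity) = |E| - r(M) = |E| - (|V| - c).
|E| = 10, |V| = 6, c = 1.
Nullity = 10 - (6 - 1) = 10 - 5 = 5.

5


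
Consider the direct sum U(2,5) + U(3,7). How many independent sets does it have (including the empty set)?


For a direct sum, |I(M1+M2)| = |I(M1)| * |I(M2)|.
|I(U(2,5))| = sum C(5,k) for k=0..2 = 16.
|I(U(3,7))| = sum C(7,k) for k=0..3 = 64.
Total = 16 * 64 = 1024.

1024


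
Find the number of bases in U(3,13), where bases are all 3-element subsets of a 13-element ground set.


Bases of U(3,13) are all 3-element subsets of the 13-element ground set.
Number of bases = C(13,3).
C(13,3) = 13! / (3! * 10!) = 286.

286


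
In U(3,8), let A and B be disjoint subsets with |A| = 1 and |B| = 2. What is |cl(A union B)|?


|A union B| = 1 + 2 = 3 (disjoint).
In U(3,8), cl(S) = S if |S| < 3, else cl(S) = E.
Since 3 >= 3, cl(A union B) = E.
|cl(A union B)| = 8.

8


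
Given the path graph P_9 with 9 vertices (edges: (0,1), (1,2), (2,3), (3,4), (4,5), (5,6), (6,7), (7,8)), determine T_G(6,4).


A path on 9 vertices is a tree with 8 edges.
T(x,y) = x^(8) for any tree.
T(6,4) = 6^8 = 1679616.

1679616


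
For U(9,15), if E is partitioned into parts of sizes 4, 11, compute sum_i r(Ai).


r(Ai) = min(|Ai|, 9) for each part.
Sum = min(4,9) + min(11,9)
    = 4 + 9
    = 13.

13


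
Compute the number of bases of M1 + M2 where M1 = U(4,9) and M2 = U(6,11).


Bases of a direct sum M1 + M2: |B| = |B(M1)| * |B(M2)|.
|B(U(4,9))| = C(9,4) = 126.
|B(U(6,11))| = C(11,6) = 462.
Total bases = 126 * 462 = 58212.

58212


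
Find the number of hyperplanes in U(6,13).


Hyperplanes of U(6,13) are flats of rank 5.
In a uniform matroid, these are exactly the (5)-element subsets.
Count = C(13,5) = 13! / (5! * 8!) = 1287.

1287


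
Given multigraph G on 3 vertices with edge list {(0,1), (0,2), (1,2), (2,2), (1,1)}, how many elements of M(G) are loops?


In a graphic matroid, a loop is a self-loop edge (u,u) with rank 0.
Examining all 5 edges for self-loops...
Self-loops found: (2,2), (1,1)
Number of loops = 2.

2


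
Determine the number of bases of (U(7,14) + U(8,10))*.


(M1+M2)* = M1* + M2*.
M1* = U(7,14), bases: C(14,7) = 3432.
M2* = U(2,10), bases: C(10,2) = 45.
|B(M*)| = 3432 * 45 = 154440.

154440


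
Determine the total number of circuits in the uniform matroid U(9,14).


In U(9,14), circuits are the (10)-element subsets.
Any set of 10 elements is dependent, and removing any one element gives
an independent set of size 9, so it is a minimal dependent set.
Number of circuits = (14 choose 10) = 1001.

1001
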